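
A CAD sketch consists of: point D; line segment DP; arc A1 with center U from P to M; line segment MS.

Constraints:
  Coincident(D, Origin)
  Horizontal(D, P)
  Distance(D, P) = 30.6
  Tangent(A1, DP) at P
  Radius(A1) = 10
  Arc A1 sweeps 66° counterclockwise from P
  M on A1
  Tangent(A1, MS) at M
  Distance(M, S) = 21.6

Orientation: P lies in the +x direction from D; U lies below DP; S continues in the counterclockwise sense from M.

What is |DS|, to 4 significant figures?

28.63

On A1, P sits at bearing 90° from U; a 66° counterclockwise sweep puts M at bearing 156°, so M = U + 10.0·(cos 156°, sin 156°) = (21.46, -5.933). The tangent condition forces UM to be normal to MS, so MS runs along (−sin 156°, cos 156°); with |MS| = 21.6, S = (12.68, -25.67). Then |DS| = |S − D| = 28.63.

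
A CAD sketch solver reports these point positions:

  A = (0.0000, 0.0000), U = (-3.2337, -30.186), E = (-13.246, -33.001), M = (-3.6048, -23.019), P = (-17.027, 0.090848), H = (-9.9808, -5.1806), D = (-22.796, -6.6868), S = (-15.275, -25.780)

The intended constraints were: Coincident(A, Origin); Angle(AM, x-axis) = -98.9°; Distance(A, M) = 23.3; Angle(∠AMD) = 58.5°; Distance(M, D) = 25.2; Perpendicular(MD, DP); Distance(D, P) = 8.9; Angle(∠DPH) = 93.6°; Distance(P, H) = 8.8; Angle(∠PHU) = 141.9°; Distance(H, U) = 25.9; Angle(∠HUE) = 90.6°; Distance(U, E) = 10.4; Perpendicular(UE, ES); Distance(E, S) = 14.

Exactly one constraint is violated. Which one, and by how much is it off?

Distance(E, S) = 14 — off by 6.50.

A = (0.00, 0.00) ✓; AM at -98.90° ✓; |AM| = 23.30 ✓; ∠AMD = 58.50° ✓; |MD| = 25.20 ✓; ∠(MD, DP) = 90.01° ✓; |DP| = 8.900 ✓; ∠DPH = 93.60° ✓; |PH| = 8.800 ✓; ∠PHU = 141.9° ✓; |HU| = 25.90 ✓; ∠HUE = 90.60° ✓; |UE| = 10.40 ✓; ∠(UE, ES) = 90.01° ✓; |ES| = 7.501 ✗.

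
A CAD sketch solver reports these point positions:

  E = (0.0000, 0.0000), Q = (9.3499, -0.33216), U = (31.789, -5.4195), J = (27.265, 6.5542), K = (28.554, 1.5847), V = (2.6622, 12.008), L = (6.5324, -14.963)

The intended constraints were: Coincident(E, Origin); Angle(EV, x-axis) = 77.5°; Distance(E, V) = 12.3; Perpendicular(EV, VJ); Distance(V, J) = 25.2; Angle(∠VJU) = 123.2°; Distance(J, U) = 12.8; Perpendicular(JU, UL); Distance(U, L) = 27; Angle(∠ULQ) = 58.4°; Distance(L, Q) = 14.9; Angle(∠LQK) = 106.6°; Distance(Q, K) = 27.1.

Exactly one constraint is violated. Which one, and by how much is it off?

Distance(Q, K) = 27.1 — off by 7.80.

E = (0.00, 0.00) ✓; EV at 77.50° ✓; |EV| = 12.30 ✓; ∠(EV, VJ) = 90.00° ✓; |VJ| = 25.20 ✓; ∠VJU = 123.2° ✓; |JU| = 12.80 ✓; ∠(JU, UL) = 90.00° ✓; |UL| = 27.00 ✓; ∠ULQ = 58.40° ✓; |LQ| = 14.90 ✓; ∠LQK = 106.6° ✓; |QK| = 19.30 ✗.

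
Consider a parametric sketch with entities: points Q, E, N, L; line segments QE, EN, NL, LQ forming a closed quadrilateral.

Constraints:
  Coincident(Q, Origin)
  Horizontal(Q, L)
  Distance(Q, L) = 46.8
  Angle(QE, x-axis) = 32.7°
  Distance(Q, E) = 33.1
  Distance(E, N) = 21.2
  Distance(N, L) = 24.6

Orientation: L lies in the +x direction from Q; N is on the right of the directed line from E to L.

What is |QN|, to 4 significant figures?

22.49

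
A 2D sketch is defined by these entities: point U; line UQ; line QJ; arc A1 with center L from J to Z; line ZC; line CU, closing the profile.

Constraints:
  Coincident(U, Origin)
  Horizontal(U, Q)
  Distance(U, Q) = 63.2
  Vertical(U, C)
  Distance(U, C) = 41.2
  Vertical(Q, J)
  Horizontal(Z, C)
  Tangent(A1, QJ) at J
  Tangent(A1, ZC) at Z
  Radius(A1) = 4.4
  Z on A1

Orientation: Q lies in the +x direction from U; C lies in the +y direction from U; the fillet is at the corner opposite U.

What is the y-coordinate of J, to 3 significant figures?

36.8

U is at the origin; UQ is horizontal with |UQ| = 63.2 and Q on the +x side, so Q = (63.2, 0.00). U and C share the same x with |UC| = 41.2 and C on the +y side, so C = (0.00, 41.2). The virtual corner opposite U is at (63.2, 41.2). A1 meets QJ tangentially, so LJ is at right angles to QJ and since A1 is tangent to ZC there, LZ ⟂ ZC, with radius 4.4, so the center L sits 4.4 in from both sides at L = (58.8, 36.8). That places the tangent points at J = (63.2, 36.8) on QJ and Z = (58.8, 41.2) on ZC. So J.y = 36.8.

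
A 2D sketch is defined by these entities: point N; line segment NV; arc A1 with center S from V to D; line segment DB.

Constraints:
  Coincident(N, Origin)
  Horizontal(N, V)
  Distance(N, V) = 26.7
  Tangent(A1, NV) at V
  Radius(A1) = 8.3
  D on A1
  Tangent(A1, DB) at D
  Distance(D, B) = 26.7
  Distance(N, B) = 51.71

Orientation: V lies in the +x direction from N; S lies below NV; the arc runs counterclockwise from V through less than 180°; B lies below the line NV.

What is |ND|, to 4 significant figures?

25.23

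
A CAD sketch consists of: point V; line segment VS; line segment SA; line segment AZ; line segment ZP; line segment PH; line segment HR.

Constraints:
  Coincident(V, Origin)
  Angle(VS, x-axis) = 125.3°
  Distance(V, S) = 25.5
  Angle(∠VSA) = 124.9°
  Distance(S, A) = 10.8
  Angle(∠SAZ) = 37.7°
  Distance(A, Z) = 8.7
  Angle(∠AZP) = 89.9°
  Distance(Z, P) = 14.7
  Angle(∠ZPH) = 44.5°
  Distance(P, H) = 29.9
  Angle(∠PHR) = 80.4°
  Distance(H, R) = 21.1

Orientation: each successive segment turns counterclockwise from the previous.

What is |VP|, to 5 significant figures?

28.861

V is at the origin; VS runs at 125.3° with length 25.5, so S = (-14.735, 20.812). ∠VSA = 124.9° gives SA at -179.60° from the x-axis; with |SA| = 10.8, A = (-25.535, 20.736). ∠SAZ = 37.7° gives AZ at -37.300° from the x-axis; with |AZ| = 8.7, Z = (-18.614, 15.464). ∠AZP = 89.9° gives ZP at 52.800° from the x-axis; with |ZP| = 14.7, P = (-9.7269, 27.173). Then |VP| = |P − V| = 28.861.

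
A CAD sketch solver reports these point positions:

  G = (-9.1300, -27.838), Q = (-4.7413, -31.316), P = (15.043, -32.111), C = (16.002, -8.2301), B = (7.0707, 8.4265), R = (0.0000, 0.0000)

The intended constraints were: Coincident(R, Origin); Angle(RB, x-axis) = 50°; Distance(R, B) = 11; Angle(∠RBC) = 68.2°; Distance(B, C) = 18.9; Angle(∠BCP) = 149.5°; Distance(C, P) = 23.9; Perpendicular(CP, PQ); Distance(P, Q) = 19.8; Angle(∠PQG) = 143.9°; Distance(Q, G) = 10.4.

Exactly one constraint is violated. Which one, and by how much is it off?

Distance(Q, G) = 10.4 — off by 4.80.

R = (0.00, 0.00) ✓; RB at 50.00° ✓; |RB| = 11.00 ✓; ∠RBC = 68.20° ✓; |BC| = 18.90 ✓; ∠BCP = 149.5° ✓; |CP| = 23.90 ✓; ∠(CP, PQ) = 90.00° ✓; |PQ| = 19.80 ✓; ∠PQG = 143.9° ✓; |QG| = 5.600 ✗.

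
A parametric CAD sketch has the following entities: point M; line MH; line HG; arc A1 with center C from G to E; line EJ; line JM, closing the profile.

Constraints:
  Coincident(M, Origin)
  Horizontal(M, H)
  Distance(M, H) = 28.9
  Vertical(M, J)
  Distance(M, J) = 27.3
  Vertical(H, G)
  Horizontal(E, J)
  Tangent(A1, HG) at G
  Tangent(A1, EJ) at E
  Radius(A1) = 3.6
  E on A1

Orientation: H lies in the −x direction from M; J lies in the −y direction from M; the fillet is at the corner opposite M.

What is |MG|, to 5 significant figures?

37.375

M is at the origin; MH is horizontal with |MH| = 28.9 and H on the −x side, so H = (-28.900, 0.0000). MJ is vertical with |MJ| = 27.3 and J on the −y side, so J = (0.0000, -27.300). The virtual corner opposite M is at (-28.900, -27.300). Since A1 is tangent to HG there, CG ⟂ HG and tangency of A1 to EJ means the radius CE is perpendicular to EJ, with radius 3.6, so the center C sits 3.6 in from both sides at C = (-25.300, -23.700). That places the tangent points at G = (-28.900, -23.700) on HG and E = (-25.300, -27.300) on EJ. Then |MG| = |G − M| = 37.375.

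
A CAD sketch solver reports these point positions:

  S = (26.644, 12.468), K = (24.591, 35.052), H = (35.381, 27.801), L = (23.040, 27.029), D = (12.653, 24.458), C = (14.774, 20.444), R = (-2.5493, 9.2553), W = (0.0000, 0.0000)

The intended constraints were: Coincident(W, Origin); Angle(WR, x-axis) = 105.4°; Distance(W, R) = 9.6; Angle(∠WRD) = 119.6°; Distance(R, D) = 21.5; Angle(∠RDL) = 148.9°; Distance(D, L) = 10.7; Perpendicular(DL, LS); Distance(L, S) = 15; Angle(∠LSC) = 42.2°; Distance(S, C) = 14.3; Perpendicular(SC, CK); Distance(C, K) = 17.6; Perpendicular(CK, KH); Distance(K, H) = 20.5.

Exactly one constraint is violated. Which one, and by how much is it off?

Distance(K, H) = 20.5 — off by 7.50.

W = (0.00, 0.00) ✓; WR at 105.4° ✓; |WR| = 9.600 ✓; ∠WRD = 119.6° ✓; |RD| = 21.50 ✓; ∠RDL = 148.9° ✓; |DL| = 10.70 ✓; ∠(DL, LS) = 90.00° ✓; |LS| = 15.00 ✓; ∠LSC = 42.20° ✓; |SC| = 14.30 ✓; ∠(SC, CK) = 90.00° ✓; |CK| = 17.60 ✓; ∠(CK, KH) = 90.00° ✓; |KH| = 13.00 ✗.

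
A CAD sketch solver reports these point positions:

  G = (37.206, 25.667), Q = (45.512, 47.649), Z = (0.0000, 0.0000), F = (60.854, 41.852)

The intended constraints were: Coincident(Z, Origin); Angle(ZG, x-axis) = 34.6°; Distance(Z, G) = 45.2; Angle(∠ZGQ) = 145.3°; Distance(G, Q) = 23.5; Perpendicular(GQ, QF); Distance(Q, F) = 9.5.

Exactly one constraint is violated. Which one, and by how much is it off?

Distance(Q, F) = 9.5 — off by 6.90.

Z = (0.00, 0.00) ✓; ZG at 34.60° ✓; |ZG| = 45.20 ✓; ∠ZGQ = 145.3° ✓; |GQ| = 23.50 ✓; ∠(GQ, QF) = 90.00° ✓; |QF| = 16.40 ✗.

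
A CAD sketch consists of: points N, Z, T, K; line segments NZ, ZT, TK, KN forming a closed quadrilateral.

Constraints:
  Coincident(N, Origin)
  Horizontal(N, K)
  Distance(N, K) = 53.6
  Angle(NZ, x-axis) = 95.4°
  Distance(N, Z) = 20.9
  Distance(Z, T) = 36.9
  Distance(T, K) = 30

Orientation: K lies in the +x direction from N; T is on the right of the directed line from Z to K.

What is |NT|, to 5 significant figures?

24.661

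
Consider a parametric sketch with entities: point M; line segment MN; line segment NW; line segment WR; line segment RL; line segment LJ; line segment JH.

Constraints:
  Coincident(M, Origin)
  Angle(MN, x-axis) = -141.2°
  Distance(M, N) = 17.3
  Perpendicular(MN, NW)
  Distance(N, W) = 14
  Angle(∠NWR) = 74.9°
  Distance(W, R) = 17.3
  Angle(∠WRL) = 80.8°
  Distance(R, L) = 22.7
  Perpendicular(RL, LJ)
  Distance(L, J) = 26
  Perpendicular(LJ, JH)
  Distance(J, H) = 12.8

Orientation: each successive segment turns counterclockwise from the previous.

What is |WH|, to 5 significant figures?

11.424

M is at the origin; MN runs at -141.2° with length 17.3, so N = (-13.483, -10.840). The perpendicularity gives NW at right angles to MN, so NW runs at -51.200°; with |NW| = 14.0, W = (-4.7101, -21.751). ∠NWR = 74.9° gives WR at 53.900° from the x-axis; with |WR| = 17.3, R = (5.4830, -7.7728). ∠WRL = 80.8° gives RL at 153.10° from the x-axis; with |RL| = 22.7, L = (-14.761, 2.4975). RL is perpendicular to LJ, so LJ runs at -116.90°; with |LJ| = 26.0, J = (-26.524, -20.689). LJ is perpendicular to JH, so JH runs at -26.900°; with |JH| = 12.8, H = (-15.109, -26.480). Then |WH| = |H − W| = 11.424.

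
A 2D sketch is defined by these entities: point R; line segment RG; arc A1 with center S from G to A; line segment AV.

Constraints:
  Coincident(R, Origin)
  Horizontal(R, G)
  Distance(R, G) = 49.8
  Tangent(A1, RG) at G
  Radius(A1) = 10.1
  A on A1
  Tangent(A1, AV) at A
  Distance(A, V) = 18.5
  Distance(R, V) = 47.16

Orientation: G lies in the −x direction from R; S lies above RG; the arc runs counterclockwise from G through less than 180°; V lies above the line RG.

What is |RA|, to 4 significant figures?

40.80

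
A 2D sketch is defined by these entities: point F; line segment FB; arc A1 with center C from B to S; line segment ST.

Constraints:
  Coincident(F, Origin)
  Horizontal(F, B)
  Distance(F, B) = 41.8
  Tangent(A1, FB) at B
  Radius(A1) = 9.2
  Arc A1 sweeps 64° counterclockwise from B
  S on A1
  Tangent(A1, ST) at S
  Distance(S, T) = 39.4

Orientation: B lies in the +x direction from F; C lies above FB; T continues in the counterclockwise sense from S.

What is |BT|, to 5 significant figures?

47.948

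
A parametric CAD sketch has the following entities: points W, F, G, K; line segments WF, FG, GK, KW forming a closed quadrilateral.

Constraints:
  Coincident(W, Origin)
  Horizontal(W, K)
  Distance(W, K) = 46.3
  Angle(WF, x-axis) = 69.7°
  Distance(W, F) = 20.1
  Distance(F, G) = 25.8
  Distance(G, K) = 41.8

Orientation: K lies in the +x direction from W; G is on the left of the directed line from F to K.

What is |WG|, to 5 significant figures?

44.680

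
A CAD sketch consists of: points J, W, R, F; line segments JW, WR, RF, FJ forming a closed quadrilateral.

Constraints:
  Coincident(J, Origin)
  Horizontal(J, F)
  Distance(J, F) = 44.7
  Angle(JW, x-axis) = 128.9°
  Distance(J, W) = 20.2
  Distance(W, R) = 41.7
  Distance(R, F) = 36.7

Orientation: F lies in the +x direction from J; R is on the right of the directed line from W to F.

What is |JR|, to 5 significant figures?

21.520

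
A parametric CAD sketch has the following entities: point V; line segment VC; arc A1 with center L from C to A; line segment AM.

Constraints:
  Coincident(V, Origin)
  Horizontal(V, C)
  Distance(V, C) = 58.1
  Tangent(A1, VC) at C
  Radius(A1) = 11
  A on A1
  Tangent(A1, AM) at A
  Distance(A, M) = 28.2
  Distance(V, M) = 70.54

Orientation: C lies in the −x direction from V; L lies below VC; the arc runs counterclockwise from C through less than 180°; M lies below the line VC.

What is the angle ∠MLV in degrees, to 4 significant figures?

99.05°

V is at the origin; VC is horizontal with |VC| = 58.1 and C on the −x side, so C = (-58.10, 0.000). The tangent condition forces LC to be normal to VC, so L = C + (0, -11) = (-58.10, -11.00). Since LA ⟂ AM (tangency), |LM| = √(11.0² + 28.2²) = 30.27 regardless of where A sits on A1. So M lies on both circle(V, 70.54) and circle(L, 30.27); the below-VC intersection is M = (-57.22, -41.26). A is the foot of the tangent from M: A = (-68.23, -15.29).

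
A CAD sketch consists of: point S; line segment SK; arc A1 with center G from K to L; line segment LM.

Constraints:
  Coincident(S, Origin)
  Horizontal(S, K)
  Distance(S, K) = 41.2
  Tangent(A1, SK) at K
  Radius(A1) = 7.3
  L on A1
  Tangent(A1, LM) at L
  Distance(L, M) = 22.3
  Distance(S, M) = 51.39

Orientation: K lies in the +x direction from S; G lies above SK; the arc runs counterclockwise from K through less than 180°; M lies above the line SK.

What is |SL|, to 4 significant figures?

49.08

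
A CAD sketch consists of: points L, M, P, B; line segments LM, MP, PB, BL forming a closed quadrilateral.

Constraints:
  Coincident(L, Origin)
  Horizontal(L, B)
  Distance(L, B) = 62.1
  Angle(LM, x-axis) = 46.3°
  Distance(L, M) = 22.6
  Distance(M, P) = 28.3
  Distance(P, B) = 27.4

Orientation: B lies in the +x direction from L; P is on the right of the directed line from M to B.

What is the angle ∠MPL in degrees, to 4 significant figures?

39.76°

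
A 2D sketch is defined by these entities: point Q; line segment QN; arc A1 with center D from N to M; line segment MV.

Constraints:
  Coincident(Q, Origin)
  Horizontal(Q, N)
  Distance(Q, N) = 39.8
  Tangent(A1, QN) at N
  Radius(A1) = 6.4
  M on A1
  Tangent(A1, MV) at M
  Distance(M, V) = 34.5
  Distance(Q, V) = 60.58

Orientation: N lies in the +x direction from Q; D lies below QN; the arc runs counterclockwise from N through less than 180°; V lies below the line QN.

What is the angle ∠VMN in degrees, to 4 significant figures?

126.0°

Q is at the origin; Q and N share the same y with |QN| = 39.8 and N on the +x side, so N = (39.80, 0.000). Since A1 is tangent to QN there, DN ⟂ QN, so D = N + (0, -6.4) = (39.80, -6.400). Since DM ⟂ MV (tangency), |DV| = √(6.4² + 34.5²) = 35.09 regardless of where M sits on A1. So V lies on both circle(Q, 60.58) and circle(D, 35.09); the below-QN intersection is V = (44.43, -41.18). M is the foot of the tangent from V: M = (33.72, -8.387).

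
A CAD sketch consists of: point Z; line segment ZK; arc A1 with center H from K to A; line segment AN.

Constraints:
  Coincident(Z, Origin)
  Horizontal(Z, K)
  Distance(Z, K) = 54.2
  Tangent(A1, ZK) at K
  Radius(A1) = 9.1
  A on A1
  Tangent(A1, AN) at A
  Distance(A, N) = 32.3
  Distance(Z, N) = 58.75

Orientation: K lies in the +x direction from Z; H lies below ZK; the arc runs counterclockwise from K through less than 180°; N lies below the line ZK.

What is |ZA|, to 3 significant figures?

45.9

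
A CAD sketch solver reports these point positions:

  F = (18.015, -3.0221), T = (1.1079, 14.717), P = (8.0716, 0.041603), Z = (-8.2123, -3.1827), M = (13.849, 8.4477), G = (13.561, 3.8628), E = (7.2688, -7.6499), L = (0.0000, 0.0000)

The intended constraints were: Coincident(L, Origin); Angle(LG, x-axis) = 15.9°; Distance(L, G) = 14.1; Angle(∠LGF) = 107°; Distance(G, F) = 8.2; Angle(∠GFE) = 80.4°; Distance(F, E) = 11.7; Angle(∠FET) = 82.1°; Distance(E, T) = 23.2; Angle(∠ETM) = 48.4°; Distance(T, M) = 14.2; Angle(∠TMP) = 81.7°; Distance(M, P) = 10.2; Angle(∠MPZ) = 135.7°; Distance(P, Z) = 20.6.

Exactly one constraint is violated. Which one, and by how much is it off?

Distance(P, Z) = 20.6 — off by 4.00.

L = (0.00, 0.00) ✓; LG at 15.90° ✓; |LG| = 14.10 ✓; ∠LGF = 107.0° ✓; |GF| = 8.200 ✓; ∠GFE = 80.40° ✓; |FE| = 11.70 ✓; ∠FET = 82.10° ✓; |ET| = 23.20 ✓; ∠ETM = 48.40° ✓; |TM| = 14.20 ✓; ∠TMP = 81.70° ✓; |MP| = 10.20 ✓; ∠MPZ = 135.7° ✓; |PZ| = 16.60 ✗.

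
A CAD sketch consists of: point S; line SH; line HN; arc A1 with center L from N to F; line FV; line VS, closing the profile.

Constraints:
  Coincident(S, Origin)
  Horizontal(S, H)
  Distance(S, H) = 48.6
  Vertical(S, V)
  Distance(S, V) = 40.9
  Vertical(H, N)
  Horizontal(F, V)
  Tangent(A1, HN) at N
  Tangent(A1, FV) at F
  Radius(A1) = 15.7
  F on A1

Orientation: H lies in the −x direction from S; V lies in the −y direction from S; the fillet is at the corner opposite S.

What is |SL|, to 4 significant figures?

41.44

S is at the origin; S and H share the same y with |SH| = 48.6 and H on the −x side, so H = (-48.60, 0.000). S and V share the same x with |SV| = 40.9 and V on the −y side, so V = (0.000, -40.90). The virtual corner opposite S is at (-48.60, -40.90). The tangent condition forces LN to be normal to HN and the tangent condition forces LF to be normal to FV, with radius 15.7, so the center L sits 15.7 in from both sides at L = (-32.90, -25.20). Then |SL| = |L − S| = 41.44.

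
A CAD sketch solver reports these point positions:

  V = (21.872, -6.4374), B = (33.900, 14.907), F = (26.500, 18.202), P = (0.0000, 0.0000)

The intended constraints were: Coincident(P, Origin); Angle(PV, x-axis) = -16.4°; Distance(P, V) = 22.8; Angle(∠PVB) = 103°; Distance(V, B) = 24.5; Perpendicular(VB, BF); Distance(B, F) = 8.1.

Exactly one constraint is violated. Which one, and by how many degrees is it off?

Perpendicular(VB, BF) — off by 5.40°.

P = (0.00, 0.00) ✓; PV at -16.40° ✓; |PV| = 22.80 ✓; ∠PVB = 103.0° ✓; |VB| = 24.50 ✓; ∠(VB, BF) = 95.40° ✗; |BF| = 8.100 ✓.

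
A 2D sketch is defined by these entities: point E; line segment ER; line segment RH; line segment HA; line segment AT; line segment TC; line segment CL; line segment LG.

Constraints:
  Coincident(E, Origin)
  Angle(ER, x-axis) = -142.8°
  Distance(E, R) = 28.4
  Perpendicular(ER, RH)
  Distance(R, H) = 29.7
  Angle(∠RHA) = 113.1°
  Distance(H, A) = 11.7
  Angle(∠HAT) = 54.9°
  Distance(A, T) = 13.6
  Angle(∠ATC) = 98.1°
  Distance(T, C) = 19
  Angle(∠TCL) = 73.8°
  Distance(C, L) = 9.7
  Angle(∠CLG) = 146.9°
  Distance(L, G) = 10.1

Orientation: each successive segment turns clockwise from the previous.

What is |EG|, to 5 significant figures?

46.752

∠TCL = 73.8° gives CL at 107.10° from the x-axis; with |CL| = 9.7, L = (-47.723, 3.1834). ∠CLG = 146.9° gives LG at 74.000° from the x-axis; with |LG| = 10.1, G = (-44.939, 12.892). Then |EG| = |G − E| = 46.752.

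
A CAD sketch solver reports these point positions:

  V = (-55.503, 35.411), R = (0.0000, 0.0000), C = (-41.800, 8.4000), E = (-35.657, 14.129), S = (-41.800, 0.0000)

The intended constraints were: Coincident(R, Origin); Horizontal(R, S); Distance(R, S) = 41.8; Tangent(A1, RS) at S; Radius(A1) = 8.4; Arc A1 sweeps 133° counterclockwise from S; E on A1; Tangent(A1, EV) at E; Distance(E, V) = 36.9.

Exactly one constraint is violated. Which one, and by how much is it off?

Distance(E, V) = 36.9 — off by 7.80.

R = (0.00, 0.00) ✓; R.y = 0.00, S.y = 0.00 ✓; |RS| = 41.80 ✓; ∠(CS, SR) = 90.00° ✓; |CS| = 8.400 ✓; bearing(C→E) − bearing(C→S) = 133.0° ✓; |CE| = 8.400 ✓; ∠(CE, EV) = 90.00° ✓; |EV| = 29.10 ✗.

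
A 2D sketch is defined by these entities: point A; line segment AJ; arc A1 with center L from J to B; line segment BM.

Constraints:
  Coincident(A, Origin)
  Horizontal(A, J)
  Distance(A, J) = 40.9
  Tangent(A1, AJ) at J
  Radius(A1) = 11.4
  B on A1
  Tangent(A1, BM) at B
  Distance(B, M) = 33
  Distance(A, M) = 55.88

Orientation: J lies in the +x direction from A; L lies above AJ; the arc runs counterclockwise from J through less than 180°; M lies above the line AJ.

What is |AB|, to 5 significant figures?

53.460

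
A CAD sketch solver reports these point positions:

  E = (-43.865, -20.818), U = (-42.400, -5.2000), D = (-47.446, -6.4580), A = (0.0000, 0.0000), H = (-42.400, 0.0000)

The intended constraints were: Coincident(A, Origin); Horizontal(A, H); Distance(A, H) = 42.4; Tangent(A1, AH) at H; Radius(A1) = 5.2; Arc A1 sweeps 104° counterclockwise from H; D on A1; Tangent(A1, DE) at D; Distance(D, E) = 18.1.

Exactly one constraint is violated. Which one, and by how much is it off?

Distance(D, E) = 18.1 — off by 3.30.

A = (0.00, 0.00) ✓; A.y = 0.00, H.y = 0.00 ✓; |AH| = 42.40 ✓; ∠(UH, HA) = 90.00° ✓; |UH| = 5.200 ✓; bearing(U→D) − bearing(U→H) = 104.0° ✓; |UD| = 5.200 ✓; ∠(UD, DE) = 90.00° ✓; |DE| = 14.80 ✗.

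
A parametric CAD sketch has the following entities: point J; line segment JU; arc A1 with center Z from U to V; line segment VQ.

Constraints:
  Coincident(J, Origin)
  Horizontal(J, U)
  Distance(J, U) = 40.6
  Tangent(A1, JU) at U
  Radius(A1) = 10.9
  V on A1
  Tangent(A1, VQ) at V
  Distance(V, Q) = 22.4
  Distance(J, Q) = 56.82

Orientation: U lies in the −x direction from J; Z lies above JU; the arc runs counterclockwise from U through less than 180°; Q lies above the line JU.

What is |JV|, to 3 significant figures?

35.9

Checks: |ZV| = 10.90 ✓; ∠(ZV, VQ) = 90.00° ✓; |VQ| = 22.40 ✓; |JQ| = 56.82 ✓.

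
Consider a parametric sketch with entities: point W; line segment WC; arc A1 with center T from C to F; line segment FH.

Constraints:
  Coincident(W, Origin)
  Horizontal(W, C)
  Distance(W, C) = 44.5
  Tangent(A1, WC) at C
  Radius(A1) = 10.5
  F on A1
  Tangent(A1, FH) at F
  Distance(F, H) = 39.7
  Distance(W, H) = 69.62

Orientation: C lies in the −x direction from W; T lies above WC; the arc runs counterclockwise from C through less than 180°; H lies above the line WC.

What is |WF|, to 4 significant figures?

37.16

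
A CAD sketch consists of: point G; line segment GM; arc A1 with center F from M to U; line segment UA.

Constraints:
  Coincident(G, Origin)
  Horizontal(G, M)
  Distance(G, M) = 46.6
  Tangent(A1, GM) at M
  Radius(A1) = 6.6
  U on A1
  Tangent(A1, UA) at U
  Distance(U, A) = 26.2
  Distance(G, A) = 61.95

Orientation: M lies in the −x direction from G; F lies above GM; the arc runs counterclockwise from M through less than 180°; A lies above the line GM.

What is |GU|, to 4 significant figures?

41.81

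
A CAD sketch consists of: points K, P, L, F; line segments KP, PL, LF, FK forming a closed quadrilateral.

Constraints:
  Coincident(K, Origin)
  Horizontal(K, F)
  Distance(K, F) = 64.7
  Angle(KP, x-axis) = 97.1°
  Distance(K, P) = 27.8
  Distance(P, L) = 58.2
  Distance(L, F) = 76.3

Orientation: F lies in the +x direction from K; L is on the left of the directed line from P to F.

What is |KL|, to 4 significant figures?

79.15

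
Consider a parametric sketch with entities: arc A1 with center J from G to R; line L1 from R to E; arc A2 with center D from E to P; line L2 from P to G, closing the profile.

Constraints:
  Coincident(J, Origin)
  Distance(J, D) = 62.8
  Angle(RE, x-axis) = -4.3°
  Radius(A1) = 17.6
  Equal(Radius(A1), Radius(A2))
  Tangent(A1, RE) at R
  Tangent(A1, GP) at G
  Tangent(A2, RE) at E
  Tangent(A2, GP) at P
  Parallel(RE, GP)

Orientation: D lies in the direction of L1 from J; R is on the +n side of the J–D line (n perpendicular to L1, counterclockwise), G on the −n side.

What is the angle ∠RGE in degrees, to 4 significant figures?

60.73°

The slot axis is L1's direction at -4.3°, so u = (cos -4.3°, sin -4.3°) = (0.9972, -0.07498) and n = (−sin -4.3°, cos -4.3°) = (0.07498, 0.9972). J is at the origin and D lies 62.8 along u from J, so D = 62.8·u = (62.62, -4.709). Tangency of A1 to both parallel lines with radius 17.6 puts R and G at J ± 17.6·n: R = (1.320, 17.55), G = (-1.320, -17.55). Equal radii place E and P the same way about D: E = D + 17.6·n = (63.94, 12.84), P = D − 17.6·n = (61.30, -22.26). Then cos ∠RGE = GR·GE / (|GR||GE|), giving 60.73°.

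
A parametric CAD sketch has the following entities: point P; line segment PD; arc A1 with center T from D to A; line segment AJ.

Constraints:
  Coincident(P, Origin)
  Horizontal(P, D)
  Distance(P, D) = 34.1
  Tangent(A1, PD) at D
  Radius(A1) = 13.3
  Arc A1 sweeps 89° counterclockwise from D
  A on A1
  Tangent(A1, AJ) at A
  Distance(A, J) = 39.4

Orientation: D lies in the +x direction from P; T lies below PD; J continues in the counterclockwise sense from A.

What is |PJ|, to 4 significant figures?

56.19

P is at the origin; PD is horizontal with |PD| = 34.1 and D on the +x side, so D = (34.10, 0.000). The tangent condition forces TD to be normal to PD, so T = D + (0, -13.3) = (34.10, -13.30). On A1, D sits at bearing 90° from T; an 89° counterclockwise sweep puts A at bearing 179°, so A = T + 13.3·(cos 179°, sin 179°) = (20.80, -13.07). Since A1 is tangent to AJ there, TA ⟂ AJ, so AJ runs along (−sin 179°, cos 179°); with |AJ| = 39.4, J = (20.11, -52.46). Then |PJ| = |J − P| = 56.19.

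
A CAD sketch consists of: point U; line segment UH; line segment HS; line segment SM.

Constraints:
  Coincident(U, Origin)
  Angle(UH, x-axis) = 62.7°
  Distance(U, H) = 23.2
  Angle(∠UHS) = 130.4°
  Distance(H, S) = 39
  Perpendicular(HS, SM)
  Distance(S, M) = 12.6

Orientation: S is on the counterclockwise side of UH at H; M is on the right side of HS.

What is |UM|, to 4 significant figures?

61.94

U is at the origin; UH runs at 62.7° with length 23.2, so H = 23.2·(cos 62.7°, sin 62.7°) = (10.64, 20.62). ∠UHS = 130.4°, so HS runs at 62.7° + (180° − 130.4°) = 112.3° from the x-axis; with |HS| = 39.0, S = H + 39.0·(cos 112.3°, sin 112.3°) = (-4.158, 56.70). HS ⟂ SM; with |SM| = 12.6 on the right of HS, M = S + 12.6·(0.9252, 0.3795) = (7.500, 61.48). Then |UM| = |M − U| = 61.94.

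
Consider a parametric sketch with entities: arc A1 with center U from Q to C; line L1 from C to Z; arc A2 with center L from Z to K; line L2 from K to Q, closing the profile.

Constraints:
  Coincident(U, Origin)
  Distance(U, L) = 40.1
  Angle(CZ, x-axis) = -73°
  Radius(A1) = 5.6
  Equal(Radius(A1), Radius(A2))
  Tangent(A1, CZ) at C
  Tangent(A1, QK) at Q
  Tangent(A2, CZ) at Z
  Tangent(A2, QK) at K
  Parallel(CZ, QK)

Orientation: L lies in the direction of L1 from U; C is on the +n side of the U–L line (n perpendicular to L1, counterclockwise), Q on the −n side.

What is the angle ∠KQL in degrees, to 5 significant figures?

7.9500°

The slot axis is L1's direction at -73.0°, so u = (cos -73.0°, sin -73.0°) = (0.29237, -0.95630) and n = (−sin -73.0°, cos -73.0°) = (0.95630, 0.29237). U is at the origin and L lies 40.1 along u from U, so L = 40.1·u = (11.724, -38.348). Tangency of A1 to both parallel lines with radius 5.6 puts C and Q at U ± 5.6·n: C = (5.3553, 1.6373), Q = (-5.3553, -1.6373). Equal radii place Z and K the same way about L: Z = L + 5.6·n = (17.079, -36.711), K = L − 5.6·n = (6.3688, -39.985). Then cos ∠KQL = QK·QL / (|QK||QL|), giving 7.9500°.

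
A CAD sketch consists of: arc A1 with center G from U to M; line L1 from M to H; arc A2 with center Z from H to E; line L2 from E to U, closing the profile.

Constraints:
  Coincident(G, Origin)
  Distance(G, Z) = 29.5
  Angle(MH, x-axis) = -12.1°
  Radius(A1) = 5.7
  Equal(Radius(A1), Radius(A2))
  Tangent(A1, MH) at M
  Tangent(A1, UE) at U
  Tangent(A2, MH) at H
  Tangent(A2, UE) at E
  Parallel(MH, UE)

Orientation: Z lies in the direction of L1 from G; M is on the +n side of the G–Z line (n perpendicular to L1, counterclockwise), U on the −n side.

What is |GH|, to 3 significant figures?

30.0

Tangency of A1 to both parallel lines with radius 5.7 puts M and U at G ± 5.7·n: M = (1.19, 5.57), U = (-1.19, -5.57). Equal radii place H and E the same way about Z: H = Z + 5.7·n = (30.0, -0.610), E = Z − 5.7·n = (27.6, -11.8). Then |GH| = |H − G| = 30.0.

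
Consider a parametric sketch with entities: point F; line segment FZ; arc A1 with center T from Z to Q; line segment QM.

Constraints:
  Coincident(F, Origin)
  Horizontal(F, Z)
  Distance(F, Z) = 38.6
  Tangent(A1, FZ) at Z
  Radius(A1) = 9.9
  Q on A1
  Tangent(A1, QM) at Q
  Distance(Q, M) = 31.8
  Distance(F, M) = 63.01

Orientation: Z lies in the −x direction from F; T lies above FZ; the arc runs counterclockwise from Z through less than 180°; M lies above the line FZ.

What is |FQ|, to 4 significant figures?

33.73

F is at the origin; FZ is horizontal with |FZ| = 38.6 and Z on the −x side, so Z = (-38.60, 0.000). The tangent condition forces TZ to be normal to FZ, so T = Z + (0, 9.9) = (-38.60, 9.900). Since TQ ⟂ QM (tangency), |TM| = √(9.9² + 31.8²) = 33.31 regardless of where Q sits on A1. So M lies on both circle(F, 63.01) and circle(T, 33.31); the above-FZ intersection is M = (-46.81, 42.18). Q is the foot of the tangent from M: Q = (-30.16, 15.08).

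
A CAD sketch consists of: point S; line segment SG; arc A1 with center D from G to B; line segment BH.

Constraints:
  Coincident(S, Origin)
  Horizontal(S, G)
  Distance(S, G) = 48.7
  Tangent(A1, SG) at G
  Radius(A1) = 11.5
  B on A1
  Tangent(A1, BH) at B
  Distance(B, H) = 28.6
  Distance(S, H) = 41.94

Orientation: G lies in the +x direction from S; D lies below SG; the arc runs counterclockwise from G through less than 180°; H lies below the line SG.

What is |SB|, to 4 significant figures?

38.83

Checks: S.y = 0.00, G.y = 0.00 ✓; |DB| = 11.50 ✓; ∠(DB, BH) = 90.00° ✓; |BH| = 28.60 ✓; |SH| = 41.94 ✓.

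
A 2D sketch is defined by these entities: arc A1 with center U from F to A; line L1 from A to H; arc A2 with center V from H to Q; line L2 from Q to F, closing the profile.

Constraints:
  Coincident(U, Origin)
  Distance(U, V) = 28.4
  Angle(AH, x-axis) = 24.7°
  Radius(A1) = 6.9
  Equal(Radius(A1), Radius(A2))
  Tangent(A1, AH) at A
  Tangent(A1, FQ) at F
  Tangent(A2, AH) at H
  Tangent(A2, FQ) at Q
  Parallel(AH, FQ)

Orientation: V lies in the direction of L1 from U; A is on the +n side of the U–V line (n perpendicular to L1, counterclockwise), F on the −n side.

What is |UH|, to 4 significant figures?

29.23

The slot axis is L1's direction at 24.7°, so u = (cos 24.7°, sin 24.7°) = (0.9085, 0.4179) and n = (−sin 24.7°, cos 24.7°) = (-0.4179, 0.9085). U is at the origin and V lies 28.4 along u from U, so V = 28.4·u = (25.80, 11.87). Tangency of A1 to both parallel lines with radius 6.9 puts A and F at U ± 6.9·n: A = (-2.883, 6.269), F = (2.883, -6.269). Equal radii place H and Q the same way about V: H = V + 6.9·n = (22.92, 18.14), Q = V − 6.9·n = (28.68, 5.599). Then |UH| = |H − U| = 29.23.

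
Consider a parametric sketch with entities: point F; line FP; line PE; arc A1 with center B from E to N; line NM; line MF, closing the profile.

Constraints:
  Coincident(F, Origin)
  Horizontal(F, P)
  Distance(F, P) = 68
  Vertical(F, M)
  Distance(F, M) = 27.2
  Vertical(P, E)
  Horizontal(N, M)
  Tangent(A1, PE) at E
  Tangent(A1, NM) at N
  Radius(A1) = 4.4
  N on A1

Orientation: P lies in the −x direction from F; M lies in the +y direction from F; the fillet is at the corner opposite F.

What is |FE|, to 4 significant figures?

71.72

F is at the origin; F and P share the same y with |FP| = 68.0 and P on the −x side, so P = (-68.00, 0.000). F and M share the same x with |FM| = 27.2 and M on the +y side, so M = (0.000, 27.20). The virtual corner opposite F is at (-68.00, 27.20). The tangent condition forces BE to be normal to PE and A1 meets NM tangentially, so BN is at right angles to NM, with radius 4.4, so the center B sits 4.4 in from both sides at B = (-63.60, 22.80). That places the tangent points at E = (-68.00, 22.80) on PE and N = (-63.60, 27.20) on NM. Then |FE| = |E − F| = 71.72.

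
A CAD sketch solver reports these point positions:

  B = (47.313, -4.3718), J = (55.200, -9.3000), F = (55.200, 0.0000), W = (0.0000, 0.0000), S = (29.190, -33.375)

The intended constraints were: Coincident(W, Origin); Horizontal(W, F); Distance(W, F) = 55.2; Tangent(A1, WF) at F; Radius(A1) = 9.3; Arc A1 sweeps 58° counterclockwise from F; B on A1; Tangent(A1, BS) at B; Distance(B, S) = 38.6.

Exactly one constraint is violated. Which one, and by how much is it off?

Distance(B, S) = 38.6 — off by 4.40.

W = (0.00, 0.00) ✓; W.y = 0.00, F.y = 0.00 ✓; |WF| = 55.20 ✓; ∠(JF, FW) = 90.00° ✓; |JF| = 9.300 ✓; bearing(J→B) − bearing(J→F) = 58.00° ✓; |JB| = 9.300 ✓; ∠(JB, BS) = 90.00° ✓; |BS| = 34.20 ✗.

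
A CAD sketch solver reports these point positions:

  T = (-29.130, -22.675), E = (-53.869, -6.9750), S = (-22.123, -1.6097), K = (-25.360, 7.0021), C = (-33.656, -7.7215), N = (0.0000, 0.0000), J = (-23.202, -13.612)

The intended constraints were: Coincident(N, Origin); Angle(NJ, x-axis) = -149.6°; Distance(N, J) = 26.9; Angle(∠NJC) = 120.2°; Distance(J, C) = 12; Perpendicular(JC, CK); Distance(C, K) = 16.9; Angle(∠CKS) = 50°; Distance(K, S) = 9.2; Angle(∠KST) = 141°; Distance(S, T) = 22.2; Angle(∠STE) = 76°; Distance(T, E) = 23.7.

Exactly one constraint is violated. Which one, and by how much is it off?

Distance(T, E) = 23.7 — off by 5.60.

N = (0.00, 0.00) ✓; NJ at -149.6° ✓; |NJ| = 26.90 ✓; ∠NJC = 120.2° ✓; |JC| = 12.00 ✓; ∠(JC, CK) = 90.00° ✓; |CK| = 16.90 ✓; ∠CKS = 50.00° ✓; |KS| = 9.200 ✓; ∠KST = 141.0° ✓; |ST| = 22.20 ✓; ∠STE = 76.00° ✓; |TE| = 29.30 ✗.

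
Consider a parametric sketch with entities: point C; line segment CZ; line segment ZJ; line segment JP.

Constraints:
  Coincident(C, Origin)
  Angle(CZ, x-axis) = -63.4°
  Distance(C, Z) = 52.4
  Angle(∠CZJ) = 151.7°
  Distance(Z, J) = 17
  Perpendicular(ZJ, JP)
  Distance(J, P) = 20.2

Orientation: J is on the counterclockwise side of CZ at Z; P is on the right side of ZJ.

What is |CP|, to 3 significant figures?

77.6

C is at the origin; CZ runs at -63.4° with length 52.4, so Z = 52.4·(cos -63.4°, sin -63.4°) = (23.5, -46.9). ∠CZJ = 151.7°, so ZJ runs at -63.4° + (180° − 151.7°) = -35.1° from the x-axis; with |ZJ| = 17.0, J = Z + 17.0·(cos -35.1°, sin -35.1°) = (37.4, -56.6). ZJ ⟂ JP; with |JP| = 20.2 on the right of ZJ, P = J + 20.2·(-0.575, -0.818) = (25.8, -73.2). Then |CP| = |P − C| = 77.6.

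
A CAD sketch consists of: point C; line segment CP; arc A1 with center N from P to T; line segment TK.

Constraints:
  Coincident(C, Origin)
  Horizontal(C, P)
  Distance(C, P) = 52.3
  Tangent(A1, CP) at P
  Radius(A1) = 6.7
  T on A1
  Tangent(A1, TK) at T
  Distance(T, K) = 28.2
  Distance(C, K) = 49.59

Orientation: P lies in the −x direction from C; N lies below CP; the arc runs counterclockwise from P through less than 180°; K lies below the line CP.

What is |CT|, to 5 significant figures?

58.300

C is at the origin; CP is horizontal with |CP| = 52.3 and P on the −x side, so P = (-52.300, 0.0000). Tangency of A1 to CP means the radius NP is perpendicular to CP, so N = P + (0, -6.7) = (-52.300, -6.7000). Since NT ⟂ TK (tangency), |NK| = √(6.7² + 28.2²) = 28.985 regardless of where T sits on A1. So K lies on both circle(C, 49.59) and circle(N, 28.985); the below-CP intersection is K = (-37.971, -31.896). T is the foot of the tangent from K: T = (-57.201, -11.269).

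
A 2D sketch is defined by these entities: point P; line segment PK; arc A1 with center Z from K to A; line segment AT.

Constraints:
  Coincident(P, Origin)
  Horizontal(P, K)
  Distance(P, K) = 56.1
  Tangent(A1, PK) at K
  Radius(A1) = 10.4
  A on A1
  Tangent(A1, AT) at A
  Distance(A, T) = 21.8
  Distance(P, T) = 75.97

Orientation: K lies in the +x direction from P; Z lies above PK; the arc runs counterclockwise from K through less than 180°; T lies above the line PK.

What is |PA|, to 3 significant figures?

67.0

Checks: ∠(ZK, KP) = 90.00° ✓; |ZK| = 10.40 ✓; |ZA| = 10.40 ✓; ∠(ZA, AT) = 90.00° ✓; |AT| = 21.80 ✓; |PT| = 75.97 ✓.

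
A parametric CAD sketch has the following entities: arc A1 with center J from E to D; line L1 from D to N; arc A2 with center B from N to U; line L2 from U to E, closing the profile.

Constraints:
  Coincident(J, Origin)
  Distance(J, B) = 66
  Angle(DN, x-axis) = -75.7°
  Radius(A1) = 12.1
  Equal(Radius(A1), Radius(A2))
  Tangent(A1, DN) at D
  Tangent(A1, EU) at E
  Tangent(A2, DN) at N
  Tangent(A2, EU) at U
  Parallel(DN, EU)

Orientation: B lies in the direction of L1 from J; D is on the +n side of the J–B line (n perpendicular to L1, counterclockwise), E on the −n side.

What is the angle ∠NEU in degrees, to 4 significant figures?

20.14°

The slot axis is L1's direction at -75.7°, so u = (cos -75.7°, sin -75.7°) = (0.2470, -0.9690) and n = (−sin -75.7°, cos -75.7°) = (0.9690, 0.2470). J is at the origin and B lies 66.0 along u from J, so B = 66.0·u = (16.30, -63.96). Tangency of A1 to both parallel lines with radius 12.1 puts D and E at J ± 12.1·n: D = (11.73, 2.989), E = (-11.73, -2.989). Equal radii place N and U the same way about B: N = B + 12.1·n = (28.03, -60.97), U = B − 12.1·n = (4.577, -66.94). Then cos ∠NEU = EN·EU / (|EN||EU|), giving 20.14°.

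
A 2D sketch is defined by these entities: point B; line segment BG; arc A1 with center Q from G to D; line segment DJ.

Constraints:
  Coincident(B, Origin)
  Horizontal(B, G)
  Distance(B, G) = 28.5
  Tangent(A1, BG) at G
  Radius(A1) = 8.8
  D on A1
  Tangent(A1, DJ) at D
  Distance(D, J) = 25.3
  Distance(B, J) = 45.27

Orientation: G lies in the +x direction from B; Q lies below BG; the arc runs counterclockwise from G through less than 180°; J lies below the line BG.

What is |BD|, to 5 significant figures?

23.203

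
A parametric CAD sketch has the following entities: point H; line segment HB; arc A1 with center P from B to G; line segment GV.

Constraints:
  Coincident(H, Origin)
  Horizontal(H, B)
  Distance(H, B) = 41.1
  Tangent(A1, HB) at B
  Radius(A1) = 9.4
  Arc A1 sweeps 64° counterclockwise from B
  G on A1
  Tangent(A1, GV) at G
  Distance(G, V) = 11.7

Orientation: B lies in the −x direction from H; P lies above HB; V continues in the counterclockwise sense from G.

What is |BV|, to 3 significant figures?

20.8

H is at the origin; HB is horizontal with |HB| = 41.1 and B on the −x side, so B = (-41.1, 0.00). The tangent condition forces PB to be normal to HB, so P = B + (0, 9.4) = (-41.1, 9.40). On A1, B sits at bearing -90° from P; a 64° counterclockwise sweep puts G at bearing -26°, so G = P + 9.4·(cos -26°, sin -26°) = (-32.7, 5.28). A1 meets GV tangentially, so PG is at right angles to GV, so GV runs along (−sin -26°, cos -26°); with |GV| = 11.7, V = (-27.5, 15.8). Then |BV| = |V − B| = 20.8.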